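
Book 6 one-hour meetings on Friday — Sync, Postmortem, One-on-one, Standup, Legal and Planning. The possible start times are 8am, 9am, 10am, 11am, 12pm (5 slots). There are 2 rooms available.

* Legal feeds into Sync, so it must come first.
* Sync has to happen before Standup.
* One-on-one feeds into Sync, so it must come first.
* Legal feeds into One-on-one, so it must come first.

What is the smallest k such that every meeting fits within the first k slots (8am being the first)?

The precedence chain requires at least 4 distinct slots.
With at most 2 per slot and 6 meetings, at least 3 slots are needed.
4 works (last occupied slot: 11am): for example Legal=8am, Planning=9am, Postmortem=8am, One-on-one=9am, Sync=10am, Standup=11am.

4 slots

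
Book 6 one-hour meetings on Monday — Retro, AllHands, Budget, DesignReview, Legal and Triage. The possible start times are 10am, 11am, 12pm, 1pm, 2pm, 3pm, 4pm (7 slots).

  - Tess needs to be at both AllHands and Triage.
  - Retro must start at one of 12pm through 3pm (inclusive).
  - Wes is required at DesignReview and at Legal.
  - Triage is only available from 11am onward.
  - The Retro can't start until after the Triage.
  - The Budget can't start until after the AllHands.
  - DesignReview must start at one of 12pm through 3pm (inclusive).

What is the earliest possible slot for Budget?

11am

Precedence pushes Budget to at least 11am.
Budget at 11am is achievable: Legal -> 10am; DesignReview -> 12pm; Triage -> 11am; AllHands -> 10am; Budget -> 11am; Retro -> 12pm.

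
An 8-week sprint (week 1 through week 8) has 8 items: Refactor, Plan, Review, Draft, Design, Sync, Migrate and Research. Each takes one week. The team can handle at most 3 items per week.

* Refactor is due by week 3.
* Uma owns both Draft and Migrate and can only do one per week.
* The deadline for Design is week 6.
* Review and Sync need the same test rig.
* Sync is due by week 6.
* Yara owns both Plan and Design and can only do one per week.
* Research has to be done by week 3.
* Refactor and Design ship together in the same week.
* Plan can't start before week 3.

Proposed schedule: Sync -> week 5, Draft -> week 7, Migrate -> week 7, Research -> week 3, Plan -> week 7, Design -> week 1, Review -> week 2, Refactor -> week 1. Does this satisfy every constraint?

No — it violates: Uma owns both Draft and Migrate and can only do one per week

Uma owns both Draft and Migrate and can only do one per week — violated.
Plan can't start before week 3 — holds.
The team can handle at most 3 items per week — holds.
Sync is due by week 6 — holds.
Refactor is due by week 3 — holds.
The deadline for Design is week 6 — holds.
Research has to be done by week 3 — holds.
Review and Sync need the same test rig — holds.
Refactor and Design ship together in the same week — holds.
Yara owns both Plan and Design and can only do one per week — holds.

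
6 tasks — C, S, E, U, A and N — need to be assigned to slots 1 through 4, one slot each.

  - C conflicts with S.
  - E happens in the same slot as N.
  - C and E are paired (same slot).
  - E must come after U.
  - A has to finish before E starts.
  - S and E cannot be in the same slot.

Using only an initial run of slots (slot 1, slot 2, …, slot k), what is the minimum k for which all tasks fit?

2 slots

The precedence chain requires at least 2 distinct slots.
2 works (last occupied slot: 2): for example N=2, C=2, S=1, A=1, U=1, E=2.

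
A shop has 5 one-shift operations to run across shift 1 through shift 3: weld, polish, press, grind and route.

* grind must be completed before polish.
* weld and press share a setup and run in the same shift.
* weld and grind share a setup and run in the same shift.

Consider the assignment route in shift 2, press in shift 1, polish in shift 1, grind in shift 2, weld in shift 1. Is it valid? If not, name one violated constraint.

weld and press share a setup and run in the same shift — holds.
grind must be completed before polish — violated.
weld and grind share a setup and run in the same shift — violated.

No. grind must be completed before polish is not satisfied.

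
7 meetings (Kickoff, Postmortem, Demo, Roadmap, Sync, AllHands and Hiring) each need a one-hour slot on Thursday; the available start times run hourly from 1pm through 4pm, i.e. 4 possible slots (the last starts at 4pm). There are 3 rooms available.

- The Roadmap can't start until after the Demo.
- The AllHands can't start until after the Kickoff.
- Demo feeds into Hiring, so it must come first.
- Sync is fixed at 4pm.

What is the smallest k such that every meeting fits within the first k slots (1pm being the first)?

4

The precedence chain requires at least 2 distinct slots.
With at most 3 per slot and 7 meetings, at least 3 slots are needed.
Sync can't be placed before 4pm — that is slot 4 counting from 1pm — so the schedule must run through at least 4 slots.
4 works (last occupied slot: 4pm): for example Demo=1pm, AllHands=2pm, Kickoff=1pm, Hiring=2pm, Sync=4pm, Roadmap=2pm, Postmortem=1pm.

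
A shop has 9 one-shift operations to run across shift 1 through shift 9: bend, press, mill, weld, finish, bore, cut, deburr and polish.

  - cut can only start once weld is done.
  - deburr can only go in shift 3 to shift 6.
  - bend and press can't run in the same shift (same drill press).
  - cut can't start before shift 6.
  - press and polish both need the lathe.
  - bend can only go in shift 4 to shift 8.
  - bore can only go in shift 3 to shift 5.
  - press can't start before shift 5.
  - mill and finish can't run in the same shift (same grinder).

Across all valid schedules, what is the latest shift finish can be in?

finish at shift 9 is achievable: mill -> shift 1, press -> shift 5, bend -> shift 4, cut -> shift 6, finish -> shift 9, polish -> shift 1, weld -> shift 1, bore -> shift 3, deburr -> shift 3.

shift 9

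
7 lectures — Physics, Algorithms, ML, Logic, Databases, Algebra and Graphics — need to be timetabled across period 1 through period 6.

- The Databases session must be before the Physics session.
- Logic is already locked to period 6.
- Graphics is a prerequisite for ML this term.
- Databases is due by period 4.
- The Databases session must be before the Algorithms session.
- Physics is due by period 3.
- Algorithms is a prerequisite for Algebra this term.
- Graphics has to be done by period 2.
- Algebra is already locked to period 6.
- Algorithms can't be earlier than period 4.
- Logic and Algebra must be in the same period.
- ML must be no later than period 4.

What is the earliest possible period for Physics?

Precedence pushes Physics to at least period 2; Physics's own window allows nothing later than period 3.
Physics at period 2 is achievable: Databases -> period 1, ML -> period 2, Logic -> period 6, Algorithms -> period 4, Graphics -> period 1, Algebra -> period 6, Physics -> period 2.

period 2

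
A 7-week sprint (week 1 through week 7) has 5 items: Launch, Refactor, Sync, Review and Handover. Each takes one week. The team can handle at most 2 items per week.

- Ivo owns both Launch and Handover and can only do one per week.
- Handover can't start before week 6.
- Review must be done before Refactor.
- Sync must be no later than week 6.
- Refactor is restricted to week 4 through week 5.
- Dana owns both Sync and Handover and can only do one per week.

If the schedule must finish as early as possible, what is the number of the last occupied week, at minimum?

The precedence chain requires at least 2 distinct weeks.
With at most 2 per week and 5 tasks, at least 3 weeks are needed.
Handover can't be placed before week 6, so the schedule must run through at least week 6.
6 works (last occupied week: week 6): for example Handover in week 6, Launch in week 1, Sync in week 2, Review in week 1, Refactor in week 4.

week 6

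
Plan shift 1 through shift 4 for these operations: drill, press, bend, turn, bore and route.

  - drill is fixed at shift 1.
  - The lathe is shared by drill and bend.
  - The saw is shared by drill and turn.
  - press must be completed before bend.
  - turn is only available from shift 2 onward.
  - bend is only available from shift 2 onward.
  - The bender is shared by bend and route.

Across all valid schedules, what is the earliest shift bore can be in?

bore at shift 1 is achievable: turn in shift 2, press in shift 1, route in shift 1, bore in shift 1, drill in shift 1, bend in shift 2.

shift 1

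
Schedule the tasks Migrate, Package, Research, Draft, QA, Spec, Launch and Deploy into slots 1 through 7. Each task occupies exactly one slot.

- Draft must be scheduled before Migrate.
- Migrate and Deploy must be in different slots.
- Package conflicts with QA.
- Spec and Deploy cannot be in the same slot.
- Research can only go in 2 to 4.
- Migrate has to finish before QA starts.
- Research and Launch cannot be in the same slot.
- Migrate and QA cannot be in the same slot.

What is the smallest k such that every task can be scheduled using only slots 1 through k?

The precedence chain requires at least 3 distinct slots.
3 works (last occupied slot: 3): for example Draft in 1, Research in 2, Package in 1, Spec in 1, QA in 3, Launch in 1, Deploy in 3, Migrate in 2.

3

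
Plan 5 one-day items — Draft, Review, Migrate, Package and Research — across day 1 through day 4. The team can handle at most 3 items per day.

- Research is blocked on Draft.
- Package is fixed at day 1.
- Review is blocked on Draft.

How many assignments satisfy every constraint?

Splitting on Draft: it can be day 1 (36), day 2 (16), day 3 (4). Listing each branch's schedules as (Review, Migrate, Package, Research) by day number:
Draft=day 1: (2,1,1,2) (2,1,1,3) (2,1,1,4) (2,2,1,2) (2,2,1,3) (2,2,1,4) (2,3,1,2) (2,3,1,3) (2,3,1,4) (2,4,1,2) (2,4,1,3) (2,4,1,4) (3,1,1,2) (3,1,1,3) (3,1,1,4) (3,2,1,2) (3,2,1,3) (3,2,1,4) (3,3,1,2) (3,3,1,3) (3,3,1,4) (3,4,1,2) (3,4,1,3) (3,4,1,4) (4,1,1,2) (4,1,1,3) (4,1,1,4) (4,2,1,2) (4,2,1,3) (4,2,1,4) (4,3,1,2) (4,3,1,3) (4,3,1,4) (4,4,1,2) (4,4,1,3) (4,4,1,4) — 36.
Draft=day 2: (3,1,1,3) (3,1,1,4) (3,2,1,3) (3,2,1,4) (3,3,1,3) (3,3,1,4) (3,4,1,3) (3,4,1,4) (4,1,1,3) (4,1,1,4) (4,2,1,3) (4,2,1,4) (4,3,1,3) (4,3,1,4) (4,4,1,3) (4,4,1,4) — 16.
Draft=day 3: (4,1,1,4) (4,2,1,4) (4,3,1,4) (4,4,1,4) — 4.
Summing: 36 + 16 + 4 = 56.

56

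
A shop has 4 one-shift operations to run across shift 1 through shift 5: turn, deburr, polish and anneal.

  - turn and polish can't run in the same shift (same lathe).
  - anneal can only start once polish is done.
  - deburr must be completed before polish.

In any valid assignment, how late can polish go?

shift 4

Precedence pushes polish to at least shift 2; downstream work caps polish at shift 4.
polish at shift 4 is achievable: deburr in shift 1; polish in shift 4; turn in shift 1; anneal in shift 5.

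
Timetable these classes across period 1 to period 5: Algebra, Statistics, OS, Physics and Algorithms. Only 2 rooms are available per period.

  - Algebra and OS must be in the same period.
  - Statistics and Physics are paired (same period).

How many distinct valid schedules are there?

60

Splitting on Algebra: it can be period 1 (12), period 2 (12), period 3 (12), period 4 (12), period 5 (12). Listing each branch's schedules as (Statistics, OS, Physics, Algorithms) by period number:
Algebra=period 1: (2,1,2,3) (2,1,2,4) (2,1,2,5) (3,1,3,2) (3,1,3,4) (3,1,3,5) (4,1,4,2) (4,1,4,3) (4,1,4,5) (5,1,5,2) (5,1,5,3) (5,1,5,4) — 12.
Algebra=period 2: (1,2,1,3) (1,2,1,4) (1,2,1,5) (3,2,3,1) (3,2,3,4) (3,2,3,5) (4,2,4,1) (4,2,4,3) (4,2,4,5) (5,2,5,1) (5,2,5,3) (5,2,5,4) — 12.
Algebra=period 3: (1,3,1,2) (1,3,1,4) (1,3,1,5) (2,3,2,1) (2,3,2,4) (2,3,2,5) (4,3,4,1) (4,3,4,2) (4,3,4,5) (5,3,5,1) (5,3,5,2) (5,3,5,4) — 12.
Algebra=period 4: (1,4,1,2) (1,4,1,3) (1,4,1,5) (2,4,2,1) (2,4,2,3) (2,4,2,5) (3,4,3,1) (3,4,3,2) (3,4,3,5) (5,4,5,1) (5,4,5,2) (5,4,5,3) — 12.
Algebra=period 5: (1,5,1,2) (1,5,1,3) (1,5,1,4) (2,5,2,1) (2,5,2,3) (2,5,2,4) (3,5,3,1) (3,5,3,2) (3,5,3,4) (4,5,4,1) (4,5,4,2) (4,5,4,3) — 12.
Summing: 12 + 12 + 12 + 12 + 12 = 60.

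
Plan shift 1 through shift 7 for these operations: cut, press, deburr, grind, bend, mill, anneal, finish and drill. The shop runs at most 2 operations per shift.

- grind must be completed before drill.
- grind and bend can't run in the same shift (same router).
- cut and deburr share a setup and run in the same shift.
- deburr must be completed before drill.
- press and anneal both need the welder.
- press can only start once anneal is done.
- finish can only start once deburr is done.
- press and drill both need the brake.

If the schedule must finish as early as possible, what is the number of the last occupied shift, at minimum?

The precedence chain requires at least 2 distinct shifts.
With at most 2 per shift and 9 operations, at least 5 shifts are needed.
5 works (last occupied shift: shift 5): for example anneal=shift 2; grind=shift 2; press=shift 4; cut=shift 1; drill=shift 3; deburr=shift 1; mill=shift 5; bend=shift 4; finish=shift 3.

5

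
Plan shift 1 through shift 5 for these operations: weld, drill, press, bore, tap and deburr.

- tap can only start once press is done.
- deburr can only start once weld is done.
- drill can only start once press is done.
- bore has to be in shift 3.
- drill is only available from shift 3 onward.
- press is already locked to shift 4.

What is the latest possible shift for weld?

shift 4

Downstream work caps weld at shift 4.
weld at shift 4 is achievable: deburr -> shift 5; drill -> shift 5; bore -> shift 3; press -> shift 4; weld -> shift 4; tap -> shift 5.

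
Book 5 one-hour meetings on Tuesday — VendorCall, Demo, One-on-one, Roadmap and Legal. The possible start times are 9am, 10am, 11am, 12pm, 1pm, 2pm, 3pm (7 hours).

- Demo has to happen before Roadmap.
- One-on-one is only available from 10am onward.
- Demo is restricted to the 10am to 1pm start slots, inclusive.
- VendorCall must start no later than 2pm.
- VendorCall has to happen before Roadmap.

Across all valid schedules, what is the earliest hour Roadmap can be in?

11am

Precedence pushes Roadmap to at least 11am.
Roadmap at 11am is achievable: One-on-one=10am, Legal=9am, VendorCall=9am, Roadmap=11am, Demo=10am.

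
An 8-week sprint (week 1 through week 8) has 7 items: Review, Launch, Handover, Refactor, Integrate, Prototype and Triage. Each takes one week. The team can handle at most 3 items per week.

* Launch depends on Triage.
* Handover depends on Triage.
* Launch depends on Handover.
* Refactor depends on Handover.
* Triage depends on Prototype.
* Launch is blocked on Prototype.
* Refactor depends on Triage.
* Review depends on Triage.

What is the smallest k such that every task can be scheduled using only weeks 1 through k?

4 weeks

The precedence chain requires at least 4 distinct weeks.
With at most 3 per week and 7 tasks, at least 3 weeks are needed.
4 works (last occupied week: week 4): for example Launch -> week 4, Handover -> week 3, Triage -> week 2, Prototype -> week 1, Integrate -> week 1, Review -> week 3, Refactor -> week 4.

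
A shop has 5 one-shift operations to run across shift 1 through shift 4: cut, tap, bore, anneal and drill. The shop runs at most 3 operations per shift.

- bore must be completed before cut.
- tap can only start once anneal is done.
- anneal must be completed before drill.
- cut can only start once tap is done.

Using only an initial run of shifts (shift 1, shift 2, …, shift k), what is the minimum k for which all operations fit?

The precedence chain requires at least 3 distinct shifts.
With at most 3 per shift and 5 operations, at least 2 shifts are needed.
3 works (last occupied shift: shift 3): for example tap=shift 2; drill=shift 2; cut=shift 3; bore=shift 1; anneal=shift 1.

3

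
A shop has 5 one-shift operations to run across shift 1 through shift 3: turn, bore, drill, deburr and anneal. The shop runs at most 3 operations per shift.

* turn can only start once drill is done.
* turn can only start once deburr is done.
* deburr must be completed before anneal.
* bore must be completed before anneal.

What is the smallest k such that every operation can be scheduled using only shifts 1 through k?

2

The precedence chain requires at least 2 distinct shifts.
With at most 3 per shift and 5 operations, at least 2 shifts are needed.
2 works (last occupied shift: shift 2): for example drill=shift 1; bore=shift 1; anneal=shift 2; turn=shift 2; deburr=shift 1.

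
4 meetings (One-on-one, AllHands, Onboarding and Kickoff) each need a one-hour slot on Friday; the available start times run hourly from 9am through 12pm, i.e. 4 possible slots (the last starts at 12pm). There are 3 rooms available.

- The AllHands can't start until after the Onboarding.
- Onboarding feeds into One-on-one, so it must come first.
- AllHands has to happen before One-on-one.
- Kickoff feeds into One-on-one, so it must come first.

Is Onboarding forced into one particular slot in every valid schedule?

No

Onboarding can be 9am (e.g. Kickoff -> 9am; AllHands -> 10am; One-on-one -> 11am; Onboarding -> 9am) or 10am (e.g. AllHands=11am, Onboarding=10am, Kickoff=9am, One-on-one=12pm).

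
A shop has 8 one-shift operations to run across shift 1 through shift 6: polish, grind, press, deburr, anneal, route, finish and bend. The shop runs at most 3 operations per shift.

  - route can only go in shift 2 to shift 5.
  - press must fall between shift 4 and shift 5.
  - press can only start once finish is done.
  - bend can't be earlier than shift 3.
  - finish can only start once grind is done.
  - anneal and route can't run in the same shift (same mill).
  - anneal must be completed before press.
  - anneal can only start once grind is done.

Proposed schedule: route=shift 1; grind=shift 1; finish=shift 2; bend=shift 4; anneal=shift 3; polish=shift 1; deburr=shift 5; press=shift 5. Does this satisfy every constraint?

No. route can only go in shift 2 to shift 5 is not satisfied.

bend can't be earlier than shift 3 — holds.
anneal and route can't run in the same shift (same mill) — holds.
route can only go in shift 2 to shift 5 — violated.
anneal can only start once grind is done — holds.
press can only start once finish is done — holds.
The shop runs at most 3 operations per shift — holds.
finish can only start once grind is done — holds.
anneal must be completed before press — holds.
press must fall between shift 4 and shift 5 — holds.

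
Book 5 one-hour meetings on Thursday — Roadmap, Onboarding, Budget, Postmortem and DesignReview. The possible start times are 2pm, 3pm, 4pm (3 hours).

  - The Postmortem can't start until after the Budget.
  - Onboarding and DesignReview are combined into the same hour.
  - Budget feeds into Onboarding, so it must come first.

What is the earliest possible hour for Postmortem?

Precedence pushes Postmortem to at least 3pm.
Postmortem at 3pm is achievable: Roadmap in 2pm; DesignReview in 3pm; Onboarding in 3pm; Postmortem in 3pm; Budget in 2pm.

3pm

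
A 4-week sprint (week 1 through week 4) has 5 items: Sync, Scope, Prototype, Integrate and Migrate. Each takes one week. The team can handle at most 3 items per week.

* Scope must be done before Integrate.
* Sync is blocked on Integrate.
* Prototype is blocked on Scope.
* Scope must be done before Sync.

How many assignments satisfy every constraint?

Splitting on Sync: it can be week 3 (12), week 4 (32). Listing each branch's schedules as (Scope, Prototype, Integrate, Migrate) by week number:
Sync=week 3: (1,2,2,1) (1,2,2,2) (1,2,2,3) (1,2,2,4) (1,3,2,1) (1,3,2,2) (1,3,2,3) (1,3,2,4) (1,4,2,1) (1,4,2,2) (1,4,2,3) (1,4,2,4) — 12.
Sync=week 4: (1,2,2,1) (1,2,2,2) (1,2,2,3) (1,2,2,4) (1,2,3,1) (1,2,3,2) (1,2,3,3) (1,2,3,4) (1,3,2,1) (1,3,2,2) (1,3,2,3) (1,3,2,4) (1,3,3,1) (1,3,3,2) (1,3,3,3) (1,3,3,4) (1,4,2,1) (1,4,2,2) (1,4,2,3) (1,4,2,4) (1,4,3,1) (1,4,3,2) (1,4,3,3) (1,4,3,4) (2,3,3,1) (2,3,3,2) (2,3,3,3) (2,3,3,4) (2,4,3,1) (2,4,3,2) (2,4,3,3) (2,4,3,4) — 32.
Summing: 12 + 32 = 44.

44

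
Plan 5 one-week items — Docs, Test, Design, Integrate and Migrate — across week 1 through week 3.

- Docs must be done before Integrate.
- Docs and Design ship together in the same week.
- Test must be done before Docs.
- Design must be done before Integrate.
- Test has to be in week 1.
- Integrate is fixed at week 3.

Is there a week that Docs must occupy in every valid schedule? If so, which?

week 2

Test is fixed at week 1 and must come before Docs, so Docs is at least week 2.
Integrate is fixed at week 3 and must come after Docs, so Docs is at most week 2.
So Docs must be week 2.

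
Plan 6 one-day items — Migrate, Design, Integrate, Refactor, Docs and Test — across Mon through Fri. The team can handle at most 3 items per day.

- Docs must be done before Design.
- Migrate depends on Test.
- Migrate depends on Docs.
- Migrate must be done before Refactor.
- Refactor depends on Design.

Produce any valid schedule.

Migrate in Tue; Design in Tue; Refactor in Wed; Test in Mon; Integrate in Mon; Docs in Mon

Checking: Test(Mon) before Migrate(Tue); Docs(Mon) before Design(Tue); Docs(Mon) before Migrate(Tue); Design(Tue) before Refactor(Wed); Migrate(Tue) before Refactor(Wed); max 3 per day (cap 3).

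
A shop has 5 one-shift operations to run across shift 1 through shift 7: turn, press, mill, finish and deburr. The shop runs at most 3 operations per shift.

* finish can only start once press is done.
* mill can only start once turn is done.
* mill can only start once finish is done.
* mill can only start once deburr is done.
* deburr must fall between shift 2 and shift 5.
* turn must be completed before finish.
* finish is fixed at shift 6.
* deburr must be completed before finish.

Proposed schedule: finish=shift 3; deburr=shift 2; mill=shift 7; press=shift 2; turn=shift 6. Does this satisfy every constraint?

mill can only start once turn is done — holds.
finish is fixed at shift 6 — violated.
The shop runs at most 3 operations per shift — holds.
finish can only start once press is done — holds.
mill can only start once deburr is done — holds.
deburr must fall between shift 2 and shift 5 — holds.
mill can only start once finish is done — holds.
deburr must be completed before finish — holds.
turn must be completed before finish — violated.

Invalid. turn must be completed before finish.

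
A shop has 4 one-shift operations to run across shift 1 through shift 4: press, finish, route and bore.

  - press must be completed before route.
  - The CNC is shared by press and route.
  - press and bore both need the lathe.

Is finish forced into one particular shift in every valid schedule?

No

finish can be shift 1 (e.g. press -> shift 1; route -> shift 2; bore -> shift 2; finish -> shift 1) or shift 2 (e.g. route in shift 2; bore in shift 2; finish in shift 2; press in shift 1).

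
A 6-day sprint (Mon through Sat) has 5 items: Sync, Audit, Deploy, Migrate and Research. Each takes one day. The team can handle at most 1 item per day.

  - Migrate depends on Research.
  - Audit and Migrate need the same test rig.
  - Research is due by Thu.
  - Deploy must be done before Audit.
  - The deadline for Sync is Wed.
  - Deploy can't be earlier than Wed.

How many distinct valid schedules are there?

43

Splitting on Sync: it can be Mon (17), Tue (17), Wed (9). Listing each branch's schedules as (Audit, Deploy, Migrate, Research):
Sync=Mon: (Thu,Wed,Fri,Tue) (Thu,Wed,Sat,Tue) (Fri,Wed,Thu,Tue) (Fri,Wed,Sat,Tue) (Fri,Wed,Sat,Thu) (Fri,Thu,Wed,Tue) (Fri,Thu,Sat,Tue) (Fri,Thu,Sat,Wed) (Sat,Wed,Thu,Tue) (Sat,Wed,Fri,Tue) (Sat,Wed,Fri,Thu) (Sat,Thu,Wed,Tue) (Sat,Thu,Fri,Tue) (Sat,Thu,Fri,Wed) (Sat,Fri,Wed,Tue) (Sat,Fri,Thu,Tue) (Sat,Fri,Thu,Wed) — 17.
Sync=Tue: (Thu,Wed,Fri,Mon) (Thu,Wed,Sat,Mon) (Fri,Wed,Thu,Mon) (Fri,Wed,Sat,Mon) (Fri,Wed,Sat,Thu) (Fri,Thu,Wed,Mon) (Fri,Thu,Sat,Mon) (Fri,Thu,Sat,Wed) (Sat,Wed,Thu,Mon) (Sat,Wed,Fri,Mon) (Sat,Wed,Fri,Thu) (Sat,Thu,Wed,Mon) (Sat,Thu,Fri,Mon) (Sat,Thu,Fri,Wed) (Sat,Fri,Wed,Mon) (Sat,Fri,Thu,Mon) (Sat,Fri,Thu,Wed) — 17.
Sync=Wed: (Fri,Thu,Tue,Mon) (Fri,Thu,Sat,Mon) (Fri,Thu,Sat,Tue) (Sat,Thu,Tue,Mon) (Sat,Thu,Fri,Mon) (Sat,Thu,Fri,Tue) (Sat,Fri,Tue,Mon) (Sat,Fri,Thu,Mon) (Sat,Fri,Thu,Tue) — 9.
Summing: 17 + 17 + 9 = 43.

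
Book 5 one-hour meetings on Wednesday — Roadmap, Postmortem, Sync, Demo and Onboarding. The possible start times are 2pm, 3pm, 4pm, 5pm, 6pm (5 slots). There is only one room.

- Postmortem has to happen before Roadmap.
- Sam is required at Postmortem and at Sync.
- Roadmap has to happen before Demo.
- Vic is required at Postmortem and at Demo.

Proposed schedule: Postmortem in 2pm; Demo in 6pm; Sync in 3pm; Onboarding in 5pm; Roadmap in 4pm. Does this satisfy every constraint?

Yes, all constraints hold

Postmortem has to happen before Roadmap — holds.
Vic is required at Postmortem and at Demo — holds.
There is only one room — holds.
Roadmap has to happen before Demo — holds.
Sam is required at Postmortem and at Sync — holds.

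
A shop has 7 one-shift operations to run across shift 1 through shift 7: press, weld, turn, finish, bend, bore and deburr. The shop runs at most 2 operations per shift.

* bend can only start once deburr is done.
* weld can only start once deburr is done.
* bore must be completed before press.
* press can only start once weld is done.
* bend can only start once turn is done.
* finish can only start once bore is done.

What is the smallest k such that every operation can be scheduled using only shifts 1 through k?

4

The precedence chain requires at least 3 distinct shifts.
With at most 2 per shift and 7 operations, at least 4 shifts are needed.
4 works (last occupied shift: shift 4): for example bore in shift 1, press in shift 3, turn in shift 2, weld in shift 2, finish in shift 4, bend in shift 3, deburr in shift 1.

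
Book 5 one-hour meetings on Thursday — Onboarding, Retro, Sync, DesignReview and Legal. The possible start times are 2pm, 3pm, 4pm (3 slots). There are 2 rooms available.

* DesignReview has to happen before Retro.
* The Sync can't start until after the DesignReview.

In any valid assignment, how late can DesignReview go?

3pm

Downstream work caps DesignReview at 3pm.
DesignReview at 3pm is achievable: Legal in 2pm, Onboarding in 2pm, Retro in 4pm, DesignReview in 3pm, Sync in 4pm.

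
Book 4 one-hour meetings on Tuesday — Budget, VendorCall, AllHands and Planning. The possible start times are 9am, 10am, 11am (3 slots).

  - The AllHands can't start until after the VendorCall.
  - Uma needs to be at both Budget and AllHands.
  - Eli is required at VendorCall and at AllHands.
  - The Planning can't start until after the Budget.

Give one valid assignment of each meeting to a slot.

Budget -> 9am; AllHands -> 10am; Planning -> 10am; VendorCall -> 9am

Checking: Budget(9am) before Planning(10am); VendorCall(9am) before AllHands(10am); VendorCall(9am) != AllHands(10am); Budget(9am) != AllHands(10am).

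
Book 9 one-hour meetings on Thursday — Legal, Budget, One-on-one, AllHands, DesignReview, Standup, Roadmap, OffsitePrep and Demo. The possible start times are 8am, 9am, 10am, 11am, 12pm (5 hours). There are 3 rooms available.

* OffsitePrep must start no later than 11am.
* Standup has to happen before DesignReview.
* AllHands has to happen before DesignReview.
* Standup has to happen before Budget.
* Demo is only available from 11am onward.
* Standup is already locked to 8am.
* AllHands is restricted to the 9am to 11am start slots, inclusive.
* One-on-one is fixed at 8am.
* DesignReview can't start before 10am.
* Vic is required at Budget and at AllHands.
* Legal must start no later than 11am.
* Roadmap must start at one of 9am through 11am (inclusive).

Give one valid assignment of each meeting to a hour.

Roadmap -> 9am; Budget -> 10am; AllHands -> 9am; Standup -> 8am; Demo -> 11am; One-on-one -> 8am; DesignReview -> 10am; Legal -> 8am; OffsitePrep -> 9am

Checking: Standup(8am) before DesignReview(10am); Standup(8am) before Budget(10am); AllHands(9am) before DesignReview(10am); Budget(10am) != AllHands(9am); Legal=8am in [8am,11am]; One-on-one=8am in [8am,8am]; Demo=11am in [11am,12pm]; AllHands=9am in [9am,11am]; OffsitePrep=9am in [8am,11am]; Standup=8am in [8am,8am]; Roadmap=9am in [9am,11am]; DesignReview=10am in [10am,12pm]; max 3 per hour (cap 3).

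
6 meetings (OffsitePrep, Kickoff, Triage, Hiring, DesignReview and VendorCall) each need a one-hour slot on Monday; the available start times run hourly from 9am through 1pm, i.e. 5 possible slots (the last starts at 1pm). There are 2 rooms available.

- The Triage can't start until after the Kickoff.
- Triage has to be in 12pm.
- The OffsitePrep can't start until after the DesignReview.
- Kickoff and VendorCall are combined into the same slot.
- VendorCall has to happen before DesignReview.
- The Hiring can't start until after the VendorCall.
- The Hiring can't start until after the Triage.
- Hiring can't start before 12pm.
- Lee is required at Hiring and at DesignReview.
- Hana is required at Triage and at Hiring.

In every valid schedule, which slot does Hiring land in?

Hiring's window is 12pm–1pm.
Triage is fixed at 12pm, and Hiring can't share a slot with Triage.
So Hiring must be 1pm.

1pm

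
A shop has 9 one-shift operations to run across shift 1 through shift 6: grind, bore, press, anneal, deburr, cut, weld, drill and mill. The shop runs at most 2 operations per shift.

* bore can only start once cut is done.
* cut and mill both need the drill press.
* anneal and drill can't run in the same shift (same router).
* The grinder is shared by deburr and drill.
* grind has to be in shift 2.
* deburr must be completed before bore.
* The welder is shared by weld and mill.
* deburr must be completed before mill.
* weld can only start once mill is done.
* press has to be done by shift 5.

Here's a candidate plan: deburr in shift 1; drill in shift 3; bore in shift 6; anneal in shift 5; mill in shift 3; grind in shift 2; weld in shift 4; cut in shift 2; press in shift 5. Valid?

Yes, all constraints hold

anneal and drill can't run in the same shift (same router) — holds.
press has to be done by shift 5 — holds.
bore can only start once cut is done — holds.
The welder is shared by weld and mill — holds.
deburr must be completed before mill — holds.
cut and mill both need the drill press — holds.
grind has to be in shift 2 — holds.
The grinder is shared by deburr and drill — holds.
weld can only start once mill is done — holds.
deburr must be completed before bore — holds.
The shop runs at most 2 operations per shift — holds.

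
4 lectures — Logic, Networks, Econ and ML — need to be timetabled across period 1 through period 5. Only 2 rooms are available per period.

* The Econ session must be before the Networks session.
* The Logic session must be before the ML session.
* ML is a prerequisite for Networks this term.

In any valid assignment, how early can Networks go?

period 3

Precedence pushes Networks to at least period 3.
Networks at period 3 is achievable: Econ -> period 1, Networks -> period 3, ML -> period 2, Logic -> period 1.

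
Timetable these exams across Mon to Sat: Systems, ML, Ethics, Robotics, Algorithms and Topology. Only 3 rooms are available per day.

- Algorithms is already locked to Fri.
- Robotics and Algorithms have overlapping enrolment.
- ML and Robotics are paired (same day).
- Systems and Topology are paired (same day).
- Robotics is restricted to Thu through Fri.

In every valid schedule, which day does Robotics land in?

Thu

Robotics's window is Thu–Fri.
Algorithms is fixed at Fri, and Robotics can't share a day with Algorithms.
So Robotics must be Thu.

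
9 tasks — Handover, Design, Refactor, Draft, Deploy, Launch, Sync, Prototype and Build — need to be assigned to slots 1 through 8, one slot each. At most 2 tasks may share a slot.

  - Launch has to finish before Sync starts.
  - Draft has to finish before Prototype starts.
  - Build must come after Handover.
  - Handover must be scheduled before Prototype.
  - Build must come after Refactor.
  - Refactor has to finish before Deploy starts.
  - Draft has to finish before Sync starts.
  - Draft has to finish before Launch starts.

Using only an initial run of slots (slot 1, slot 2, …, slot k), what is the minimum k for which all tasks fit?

5 slots

The precedence chain requires at least 3 distinct slots.
With at most 2 per slot and 9 tasks, at least 5 slots are needed.
5 works (last occupied slot: 5): for example Refactor -> 2, Launch -> 2, Handover -> 1, Sync -> 3, Design -> 5, Build -> 4, Deploy -> 4, Draft -> 1, Prototype -> 3.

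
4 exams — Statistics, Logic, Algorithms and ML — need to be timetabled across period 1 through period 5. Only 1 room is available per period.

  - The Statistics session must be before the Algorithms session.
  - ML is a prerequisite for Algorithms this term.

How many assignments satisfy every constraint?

Splitting on Statistics: it can be period 1 (12), period 2 (12), period 3 (10), period 4 (6). Listing each branch's schedules as (Logic, Algorithms, ML) by period number:
Statistics=period 1: (2,4,3) (2,5,3) (2,5,4) (3,4,2) (3,5,2) (3,5,4) (4,3,2) (4,5,2) (4,5,3) (5,3,2) (5,4,2) (5,4,3) — 12.
Statistics=period 2: (1,4,3) (1,5,3) (1,5,4) (3,4,1) (3,5,1) (3,5,4) (4,3,1) (4,5,1) (4,5,3) (5,3,1) (5,4,1) (5,4,3) — 12.
Statistics=period 3: (1,4,2) (1,5,2) (1,5,4) (2,4,1) (2,5,1) (2,5,4) (4,5,1) (4,5,2) (5,4,1) (5,4,2) — 10.
Statistics=period 4: (1,5,2) (1,5,3) (2,5,1) (2,5,3) (3,5,1) (3,5,2) — 6.
Summing: 12 + 12 + 10 + 6 = 40.

40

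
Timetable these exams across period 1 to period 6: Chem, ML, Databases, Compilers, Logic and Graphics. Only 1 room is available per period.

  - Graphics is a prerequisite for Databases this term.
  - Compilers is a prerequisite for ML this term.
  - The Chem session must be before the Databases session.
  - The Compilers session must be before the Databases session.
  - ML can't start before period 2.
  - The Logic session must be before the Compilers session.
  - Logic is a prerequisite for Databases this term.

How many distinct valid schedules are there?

Splitting on Chem: it can be period 1 (7), period 2 (7), period 3 (7), period 4 (7), period 5 (4). Listing each branch's schedules as (ML, Databases, Compilers, Logic, Graphics) by period number:
Chem=period 1: (4,6,3,2,5) (5,6,3,2,4) (5,6,4,2,3) (5,6,4,3,2) (6,5,3,2,4) (6,5,4,2,3) (6,5,4,3,2) — 7.
Chem=period 2: (4,6,3,1,5) (5,6,3,1,4) (5,6,4,1,3) (5,6,4,3,1) (6,5,3,1,4) (6,5,4,1,3) (6,5,4,3,1) — 7.
Chem=period 3: (4,6,2,1,5) (5,6,2,1,4) (5,6,4,1,2) (5,6,4,2,1) (6,5,2,1,4) (6,5,4,1,2) (6,5,4,2,1) — 7.
Chem=period 4: (3,6,2,1,5) (5,6,2,1,3) (5,6,3,1,2) (5,6,3,2,1) (6,5,2,1,3) (6,5,3,1,2) (6,5,3,2,1) — 7.
Chem=period 5: (3,6,2,1,4) (4,6,2,1,3) (4,6,3,1,2) (4,6,3,2,1) — 4.
Summing: 7 + 7 + 7 + 7 + 4 = 32.

32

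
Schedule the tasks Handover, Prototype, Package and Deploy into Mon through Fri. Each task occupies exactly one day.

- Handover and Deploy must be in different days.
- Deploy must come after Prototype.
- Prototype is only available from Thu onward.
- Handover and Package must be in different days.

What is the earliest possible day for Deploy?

Fri

Precedence pushes Deploy to at least Fri.
Deploy at Fri is achievable: Prototype -> Thu; Package -> Tue; Handover -> Mon; Deploy -> Fri.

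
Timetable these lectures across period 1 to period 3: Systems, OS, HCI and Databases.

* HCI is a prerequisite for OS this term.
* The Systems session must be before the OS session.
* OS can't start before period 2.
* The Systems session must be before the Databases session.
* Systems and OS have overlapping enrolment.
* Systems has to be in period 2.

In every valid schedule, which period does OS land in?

OS's window is period 2–period 3.
Systems is fixed at period 2, and OS can't share a period with Systems.
So OS must be period 3.

period 3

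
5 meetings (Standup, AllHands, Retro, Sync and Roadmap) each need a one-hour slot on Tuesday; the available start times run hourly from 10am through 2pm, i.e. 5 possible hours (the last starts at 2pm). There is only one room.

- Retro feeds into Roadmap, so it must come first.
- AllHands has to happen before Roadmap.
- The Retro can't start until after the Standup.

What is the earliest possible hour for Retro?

11am

Precedence pushes Retro to at least 11am; downstream work caps Retro at 1pm.
Retro at 11am is achievable: Sync=2pm; Retro=11am; AllHands=12pm; Standup=10am; Roadmap=1pm.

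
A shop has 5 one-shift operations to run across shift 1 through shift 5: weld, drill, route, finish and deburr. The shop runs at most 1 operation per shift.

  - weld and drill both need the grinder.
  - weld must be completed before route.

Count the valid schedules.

Splitting on weld: it can be shift 1 (24), shift 2 (18), shift 3 (12), shift 4 (6). Listing each branch's schedules as (drill, route, finish, deburr) by shift number:
weld=shift 1: (2,3,4,5) (2,3,5,4) (2,4,3,5) (2,4,5,3) (2,5,3,4) (2,5,4,3) (3,2,4,5) (3,2,5,4) (3,4,2,5) (3,4,5,2) (3,5,2,4) (3,5,4,2) (4,2,3,5) (4,2,5,3) (4,3,2,5) (4,3,5,2) (4,5,2,3) (4,5,3,2) (5,2,3,4) (5,2,4,3) (5,3,2,4) (5,3,4,2) (5,4,2,3) (5,4,3,2) — 24.
weld=shift 2: (1,3,4,5) (1,3,5,4) (1,4,3,5) (1,4,5,3) (1,5,3,4) (1,5,4,3) (3,4,1,5) (3,4,5,1) (3,5,1,4) (3,5,4,1) (4,3,1,5) (4,3,5,1) (4,5,1,3) (4,5,3,1) (5,3,1,4) (5,3,4,1) (5,4,1,3) (5,4,3,1) — 18.
weld=shift 3: (1,4,2,5) (1,4,5,2) (1,5,2,4) (1,5,4,2) (2,4,1,5) (2,4,5,1) (2,5,1,4) (2,5,4,1) (4,5,1,2) (4,5,2,1) (5,4,1,2) (5,4,2,1) — 12.
weld=shift 4: (1,5,2,3) (1,5,3,2) (2,5,1,3) (2,5,3,1) (3,5,1,2) (3,5,2,1) — 6.
Summing: 24 + 18 + 12 + 6 = 60.

60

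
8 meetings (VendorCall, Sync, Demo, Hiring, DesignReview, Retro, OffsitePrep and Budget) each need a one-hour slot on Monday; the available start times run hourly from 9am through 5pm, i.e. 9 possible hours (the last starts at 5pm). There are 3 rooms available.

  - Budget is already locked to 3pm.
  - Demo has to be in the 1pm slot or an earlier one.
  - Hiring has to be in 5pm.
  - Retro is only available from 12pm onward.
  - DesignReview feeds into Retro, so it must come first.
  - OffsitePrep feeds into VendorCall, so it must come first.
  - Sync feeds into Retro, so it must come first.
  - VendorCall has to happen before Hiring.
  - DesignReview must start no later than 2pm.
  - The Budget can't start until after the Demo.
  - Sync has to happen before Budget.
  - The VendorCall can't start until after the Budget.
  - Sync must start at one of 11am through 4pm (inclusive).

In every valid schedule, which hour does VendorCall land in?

Budget is fixed at 3pm and must come before VendorCall, so VendorCall is at least 4pm.
Hiring is fixed at 5pm and must come after VendorCall, so VendorCall is at most 4pm.
So VendorCall must be 4pm.

4pm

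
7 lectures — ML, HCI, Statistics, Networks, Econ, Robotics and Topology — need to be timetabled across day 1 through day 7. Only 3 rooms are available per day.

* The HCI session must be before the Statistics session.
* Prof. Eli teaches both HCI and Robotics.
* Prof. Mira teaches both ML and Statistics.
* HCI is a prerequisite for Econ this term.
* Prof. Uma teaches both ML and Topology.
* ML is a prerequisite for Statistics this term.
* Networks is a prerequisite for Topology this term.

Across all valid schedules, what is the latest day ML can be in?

Downstream work caps ML at day 6.
ML at day 6 is achievable: ML=day 6, HCI=day 1, Econ=day 2, Robotics=day 2, Networks=day 1, Topology=day 2, Statistics=day 7.

day 6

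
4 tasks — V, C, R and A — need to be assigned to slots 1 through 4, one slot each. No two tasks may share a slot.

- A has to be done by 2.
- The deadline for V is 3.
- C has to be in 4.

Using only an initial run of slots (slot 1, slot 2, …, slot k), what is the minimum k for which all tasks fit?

With at most 1 per slot and 4 tasks, at least 4 slots are needed.
C can't be placed before 4, so the schedule must run through at least slot 4.
4 works (last occupied slot: 4): for example A -> 1, C -> 4, V -> 2, R -> 3.

4 slots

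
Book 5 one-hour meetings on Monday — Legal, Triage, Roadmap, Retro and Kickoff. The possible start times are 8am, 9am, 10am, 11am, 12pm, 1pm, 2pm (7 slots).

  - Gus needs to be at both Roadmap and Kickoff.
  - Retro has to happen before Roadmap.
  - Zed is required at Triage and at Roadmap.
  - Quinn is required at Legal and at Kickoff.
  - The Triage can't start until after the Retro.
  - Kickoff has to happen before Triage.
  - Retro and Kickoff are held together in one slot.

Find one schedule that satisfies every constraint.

Retro in 8am; Roadmap in 10am; Legal in 9am; Kickoff in 8am; Triage in 9am

Checking: Retro(8am) before Triage(9am); Retro(8am) before Roadmap(10am); Kickoff(8am) before Triage(9am); Triage(9am) != Roadmap(10am); Roadmap(10am) != Kickoff(8am); Legal(9am) != Kickoff(8am); Retro = Kickoff = 8am.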